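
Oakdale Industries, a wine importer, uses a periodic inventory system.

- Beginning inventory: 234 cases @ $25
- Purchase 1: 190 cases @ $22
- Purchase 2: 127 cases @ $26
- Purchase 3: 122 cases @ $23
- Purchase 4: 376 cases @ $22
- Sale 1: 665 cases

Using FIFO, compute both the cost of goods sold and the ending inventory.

Sale 1 (665) [FIFO — oldest first]: 234 @ $25 + 190 @ $22 + 127 @ $26 + 114 @ $23 = $15,954
Ending inventory: 8 @ $23 + 376 @ $22 = $8,456

COGS = $15,954; ending inventory = $8,456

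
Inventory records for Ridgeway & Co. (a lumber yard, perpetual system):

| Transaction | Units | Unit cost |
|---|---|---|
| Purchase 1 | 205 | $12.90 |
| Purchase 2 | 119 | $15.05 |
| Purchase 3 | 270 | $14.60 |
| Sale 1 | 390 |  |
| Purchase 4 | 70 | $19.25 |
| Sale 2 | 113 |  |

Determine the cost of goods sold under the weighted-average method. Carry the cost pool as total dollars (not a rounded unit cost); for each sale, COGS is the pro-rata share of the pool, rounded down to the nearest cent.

After Purchase 1: 205 on hand, pool $2,644.50 (≈ $12.9000 each)
After Purchase 2: 324 on hand, pool $4,435.45 (≈ $13.6897 each)
After Purchase 3: 594 on hand, pool $8,377.45 (≈ $14.1035 each)
Sale 1, sell 390: 390/594 × $8,377.45 → $5,500.34
After Purchase 4: 274 on hand, pool $4,224.61 (≈ $15.4183 each)
Sale 2, sell 113: 113/274 × $4,224.61 → $1,742.26
Total COGS = $5,500.34 + $1,742.26 = $7,242.60
Ending inventory (cost pool remaining) = $2,482.35
Check: goods available $9,724.95 = COGS $7,242.60 + ending $2,482.35

COGS = $7,242.60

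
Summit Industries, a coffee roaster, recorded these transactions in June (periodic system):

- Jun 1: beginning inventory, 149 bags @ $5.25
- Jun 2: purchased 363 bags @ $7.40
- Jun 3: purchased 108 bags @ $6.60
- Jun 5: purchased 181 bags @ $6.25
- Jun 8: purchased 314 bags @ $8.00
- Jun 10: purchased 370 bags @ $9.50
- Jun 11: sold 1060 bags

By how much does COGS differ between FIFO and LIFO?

$1,130.35

FIFO COGS: 149 @ $5.25 + 363 @ $7.40 + 108 @ $6.60 + 181 @ $6.25 + 259 @ $8.00 = $7,384.50
LIFO COGS: 370 @ $9.50 + 314 @ $8.00 + 181 @ $6.25 + 108 @ $6.60 + 87 @ $7.40 = $8,514.85
Difference = |$7,384.50 − $8,514.85| = $1,130.35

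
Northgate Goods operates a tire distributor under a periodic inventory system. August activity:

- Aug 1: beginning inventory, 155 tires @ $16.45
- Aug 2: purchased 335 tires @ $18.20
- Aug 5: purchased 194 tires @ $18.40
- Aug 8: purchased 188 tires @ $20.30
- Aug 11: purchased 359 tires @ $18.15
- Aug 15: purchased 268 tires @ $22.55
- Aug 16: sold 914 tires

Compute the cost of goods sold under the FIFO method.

COGS = $16,795.05

Aug 16, 914 sold [FIFO — oldest first]: 155 @ $16.45 + 335 @ $18.20 + 194 @ $18.40 + 188 @ $20.30 + 42 @ $18.15 = $16,795.05
Ending inventory: 317 @ $18.15 + 268 @ $22.55 = $11,796.95
Check: goods available $28,592.00 = COGS $16,795.05 + ending $11,796.95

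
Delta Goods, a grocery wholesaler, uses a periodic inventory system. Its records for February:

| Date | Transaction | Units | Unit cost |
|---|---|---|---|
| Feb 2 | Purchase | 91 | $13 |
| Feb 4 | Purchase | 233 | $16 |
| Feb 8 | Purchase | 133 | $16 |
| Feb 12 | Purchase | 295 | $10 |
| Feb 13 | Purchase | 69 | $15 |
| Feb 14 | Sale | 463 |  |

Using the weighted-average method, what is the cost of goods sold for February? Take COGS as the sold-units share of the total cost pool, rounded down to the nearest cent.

Feb 14, sell 463: 463/821 × $11,024.00 → $6,216.94
Ending inventory (cost pool remaining) = $4,807.06

COGS = $6,216.94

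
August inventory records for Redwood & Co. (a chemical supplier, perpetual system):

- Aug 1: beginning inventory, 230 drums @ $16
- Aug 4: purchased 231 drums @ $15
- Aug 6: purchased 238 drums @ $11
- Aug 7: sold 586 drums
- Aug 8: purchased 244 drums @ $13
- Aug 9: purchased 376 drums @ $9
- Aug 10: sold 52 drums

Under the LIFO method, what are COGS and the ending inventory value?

Aug 7, 586 sold [LIFO — newest first]: 238 @ $11 + 231 @ $15 + 117 @ $16 = $7,955
Aug 10, 52 sold [LIFO — newest first]: 52 @ $9 = $468
Total COGS = $7,955 + $468 = $8,423
Ending inventory: 113 @ $16 + 244 @ $13 + 324 @ $9 = $7,896

COGS = $8,423; ending inventory = $7,896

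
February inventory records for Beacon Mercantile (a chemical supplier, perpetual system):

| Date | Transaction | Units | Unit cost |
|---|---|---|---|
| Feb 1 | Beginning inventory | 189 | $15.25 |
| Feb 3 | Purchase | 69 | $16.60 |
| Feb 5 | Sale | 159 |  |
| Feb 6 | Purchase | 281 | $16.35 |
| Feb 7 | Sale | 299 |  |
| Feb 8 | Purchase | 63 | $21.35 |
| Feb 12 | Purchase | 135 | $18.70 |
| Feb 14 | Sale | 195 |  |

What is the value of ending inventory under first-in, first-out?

Feb 5, 159 sold [FIFO — oldest first]: 159 @ $15.25 = $2,424.75
Feb 7, 299 sold [FIFO — oldest first]: 30 @ $15.25 + 69 @ $16.60 + 200 @ $16.35 = $4,872.90
Feb 14, 195 sold [FIFO — oldest first]: 81 @ $16.35 + 63 @ $21.35 + 51 @ $18.70 = $3,623.10
Total COGS = $2,424.75 + $4,872.90 + $3,623.10 = $10,920.75
Ending inventory: 84 @ $18.70 = $1,570.80

Ending inventory = $1,570.80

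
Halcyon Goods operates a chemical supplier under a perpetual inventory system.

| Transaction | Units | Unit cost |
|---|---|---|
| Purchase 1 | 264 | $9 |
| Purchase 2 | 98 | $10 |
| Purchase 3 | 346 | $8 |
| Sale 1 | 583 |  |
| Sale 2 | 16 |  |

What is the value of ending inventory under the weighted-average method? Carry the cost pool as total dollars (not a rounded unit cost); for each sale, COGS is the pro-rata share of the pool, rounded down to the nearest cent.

Ending inventory = $942.83

After Purchase 1: 264 on hand, pool $2,376.00 (≈ $9.0000 each)
After Purchase 2: 362 on hand, pool $3,356.00 (≈ $9.2707 each)
After Purchase 3: 708 on hand, pool $6,124.00 (≈ $8.6497 each)
Sale 1, sell 583: 583/708 × $6,124.00 → $5,042.78
Sale 2, sell 16: 16/125 × $1,081.22 → $138.39
Total COGS = $5,042.78 + $138.39 = $5,181.17
Ending inventory (cost pool remaining) = $942.83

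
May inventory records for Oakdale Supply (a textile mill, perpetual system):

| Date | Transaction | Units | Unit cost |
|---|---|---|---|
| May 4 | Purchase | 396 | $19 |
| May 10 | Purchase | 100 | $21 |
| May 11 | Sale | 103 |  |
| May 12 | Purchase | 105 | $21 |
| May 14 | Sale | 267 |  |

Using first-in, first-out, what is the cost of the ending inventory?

Ending inventory = $4,799

May 11, 103 sold [FIFO — oldest first]: 103 @ $19 = $1,957
May 14, 267 sold [FIFO — oldest first]: 267 @ $19 = $5,073
Total COGS = $1,957 + $5,073 = $7,030
Ending inventory: 26 @ $19 + 100 @ $21 + 105 @ $21 = $4,799
Check: goods available $11,829 = COGS $7,030 + ending $4,799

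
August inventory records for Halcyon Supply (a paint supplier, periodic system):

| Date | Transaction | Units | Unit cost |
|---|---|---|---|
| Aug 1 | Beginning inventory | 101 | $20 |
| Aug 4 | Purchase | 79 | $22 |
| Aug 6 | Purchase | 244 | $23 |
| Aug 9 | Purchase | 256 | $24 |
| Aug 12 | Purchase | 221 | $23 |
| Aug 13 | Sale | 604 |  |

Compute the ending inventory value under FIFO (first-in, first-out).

Ending inventory = $6,907

Aug 13, 604 sold [FIFO — oldest first]: 101 @ $20 + 79 @ $22 + 244 @ $23 + 180 @ $24 = $13,690
Ending inventory: 76 @ $24 + 221 @ $23 = $6,907
Check: goods available $20,597 = COGS $13,690 + ending $6,907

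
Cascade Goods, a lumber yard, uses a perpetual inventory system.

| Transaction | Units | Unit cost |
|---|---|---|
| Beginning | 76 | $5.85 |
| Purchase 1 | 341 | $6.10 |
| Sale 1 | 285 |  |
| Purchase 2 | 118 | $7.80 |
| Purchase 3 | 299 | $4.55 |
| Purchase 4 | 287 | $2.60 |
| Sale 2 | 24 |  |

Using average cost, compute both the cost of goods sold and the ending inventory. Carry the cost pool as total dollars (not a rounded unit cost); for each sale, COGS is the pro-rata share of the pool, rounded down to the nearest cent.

COGS = $1,835.35; ending inventory = $3,716.40

After Beginning: 76 on hand, pool $444.60 (≈ $5.8500 each)
After Purchase 1: 417 on hand, pool $2,524.70 (≈ $6.0544 each)
Sale 1, sell 285: 285/417 × $2,524.70 → $1,725.51
After Purchase 2: 250 on hand, pool $1,719.59 (≈ $6.8784 each)
After Purchase 3: 549 on hand, pool $3,080.04 (≈ $5.6103 each)
After Purchase 4: 836 on hand, pool $3,826.24 (≈ $4.5768 each)
Sale 2, sell 24: 24/836 × $3,826.24 → $109.84
Total COGS = $1,725.51 + $109.84 = $1,835.35
Ending inventory (cost pool remaining) = $3,716.40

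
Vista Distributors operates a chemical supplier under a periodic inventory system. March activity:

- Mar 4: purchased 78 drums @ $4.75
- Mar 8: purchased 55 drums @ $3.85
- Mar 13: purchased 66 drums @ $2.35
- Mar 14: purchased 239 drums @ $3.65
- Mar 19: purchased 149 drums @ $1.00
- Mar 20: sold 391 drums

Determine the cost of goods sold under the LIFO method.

COGS = $1,028.40

Mar 20, 391 sold [LIFO — newest first]: 149 @ $1.00 + 239 @ $3.65 + 3 @ $2.35 = $1,028.40
Ending inventory: 78 @ $4.75 + 55 @ $3.85 + 63 @ $2.35 = $730.30
Check: goods available $1,758.70 = COGS $1,028.40 + ending $730.30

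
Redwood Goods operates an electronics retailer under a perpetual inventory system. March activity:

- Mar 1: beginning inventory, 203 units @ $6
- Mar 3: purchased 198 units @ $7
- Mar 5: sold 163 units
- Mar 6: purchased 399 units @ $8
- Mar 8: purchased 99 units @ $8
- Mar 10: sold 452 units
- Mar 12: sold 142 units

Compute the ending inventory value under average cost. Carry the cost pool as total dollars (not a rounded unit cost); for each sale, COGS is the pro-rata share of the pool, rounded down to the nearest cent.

Ending inventory = $1,066.84

After Mar 1: 203 on hand, pool $1,218.00 (≈ $6.0000 each)
After Mar 3: 401 on hand, pool $2,604.00 (≈ $6.4938 each)
Mar 5, sell 163: 163/401 × $2,604.00 → $1,058.48
After Mar 6: 637 on hand, pool $4,737.52 (≈ $7.4372 each)
After Mar 8: 736 on hand, pool $5,529.52 (≈ $7.5129 each)
Mar 10, sell 452: 452/736 × $5,529.52 → $3,395.84
Mar 12, sell 142: 142/284 × $2,133.68 → $1,066.84
Total COGS = $1,058.48 + $3,395.84 + $1,066.84 = $5,521.16
Ending inventory (cost pool remaining) = $1,066.84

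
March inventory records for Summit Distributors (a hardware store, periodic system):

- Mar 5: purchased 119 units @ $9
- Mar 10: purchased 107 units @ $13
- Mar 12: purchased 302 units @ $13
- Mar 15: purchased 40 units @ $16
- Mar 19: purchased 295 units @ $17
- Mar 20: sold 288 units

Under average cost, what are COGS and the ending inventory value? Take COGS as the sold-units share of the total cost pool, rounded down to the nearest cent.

COGS = $4,018.98; ending inventory = $8,024.02

Mar 20, sell 288: 288/863 × $12,043.00 → $4,018.98
Ending inventory (cost pool remaining) = $8,024.02
Check: goods available $12,043.00 = COGS $4,018.98 + ending $8,024.02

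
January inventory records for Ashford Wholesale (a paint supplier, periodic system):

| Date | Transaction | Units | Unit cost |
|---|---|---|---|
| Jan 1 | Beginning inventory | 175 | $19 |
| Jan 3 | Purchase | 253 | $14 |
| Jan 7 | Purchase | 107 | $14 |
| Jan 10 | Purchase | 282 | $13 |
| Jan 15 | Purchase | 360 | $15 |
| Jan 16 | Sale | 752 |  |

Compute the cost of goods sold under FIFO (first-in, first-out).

Jan 16, 752 sold [FIFO — oldest first]: 175 @ $19 + 253 @ $14 + 107 @ $14 + 217 @ $13 = $11,186
Ending inventory: 65 @ $13 + 360 @ $15 = $6,245

COGS = $11,186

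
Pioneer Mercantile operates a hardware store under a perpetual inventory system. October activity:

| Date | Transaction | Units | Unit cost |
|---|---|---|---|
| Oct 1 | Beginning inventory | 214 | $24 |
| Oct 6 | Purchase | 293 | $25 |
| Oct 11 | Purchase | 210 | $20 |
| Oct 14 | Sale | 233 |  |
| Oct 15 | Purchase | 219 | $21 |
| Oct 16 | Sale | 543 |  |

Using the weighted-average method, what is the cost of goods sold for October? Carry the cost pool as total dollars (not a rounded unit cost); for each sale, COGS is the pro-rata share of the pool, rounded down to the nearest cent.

COGS = $17,653.56

After Oct 1: 214 on hand, pool $5,136.00 (≈ $24.0000 each)
After Oct 6: 507 on hand, pool $12,461.00 (≈ $24.5779 each)
After Oct 11: 717 on hand, pool $16,661.00 (≈ $23.2371 each)
Oct 14, sell 233: 233/717 × $16,661.00 → $5,414.24
After Oct 15: 703 on hand, pool $15,845.76 (≈ $22.5402 each)
Oct 16, sell 543: 543/703 × $15,845.76 → $12,239.32
Total COGS = $5,414.24 + $12,239.32 = $17,653.56
Ending inventory (cost pool remaining) = $3,606.44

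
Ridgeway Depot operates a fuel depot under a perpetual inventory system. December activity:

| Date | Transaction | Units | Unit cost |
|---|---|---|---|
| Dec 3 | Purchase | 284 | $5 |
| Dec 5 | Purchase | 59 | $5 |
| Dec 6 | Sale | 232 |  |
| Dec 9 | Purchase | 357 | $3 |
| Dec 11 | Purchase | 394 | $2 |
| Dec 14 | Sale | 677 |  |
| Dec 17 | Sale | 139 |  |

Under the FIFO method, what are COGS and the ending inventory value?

COGS = $3,482; ending inventory = $92

Dec 6, 232 sold [FIFO — oldest first]: 232 @ $5 = $1,160
Dec 14, 677 sold [FIFO — oldest first]: 52 @ $5 + 59 @ $5 + 357 @ $3 + 209 @ $2 = $2,044
Dec 17, 139 sold [FIFO — oldest first]: 139 @ $2 = $278
Total COGS = $1,160 + $2,044 + $278 = $3,482
Ending inventory: 46 @ $2 = $92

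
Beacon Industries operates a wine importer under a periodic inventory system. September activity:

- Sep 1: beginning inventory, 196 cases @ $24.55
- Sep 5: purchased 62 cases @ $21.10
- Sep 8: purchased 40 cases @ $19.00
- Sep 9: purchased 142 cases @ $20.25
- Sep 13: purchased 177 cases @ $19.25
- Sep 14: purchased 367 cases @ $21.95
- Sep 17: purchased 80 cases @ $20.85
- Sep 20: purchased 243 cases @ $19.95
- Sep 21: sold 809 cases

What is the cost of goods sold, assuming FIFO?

COGS = $17,377.15

Sep 21, 809 sold [FIFO — oldest first]: 196 @ $24.55 + 62 @ $21.10 + 40 @ $19.00 + 142 @ $20.25 + 177 @ $19.25 + 192 @ $21.95 = $17,377.15
Ending inventory: 175 @ $21.95 + 80 @ $20.85 + 243 @ $19.95 = $10,357.10
Check: goods available $27,734.25 = COGS $17,377.15 + ending $10,357.10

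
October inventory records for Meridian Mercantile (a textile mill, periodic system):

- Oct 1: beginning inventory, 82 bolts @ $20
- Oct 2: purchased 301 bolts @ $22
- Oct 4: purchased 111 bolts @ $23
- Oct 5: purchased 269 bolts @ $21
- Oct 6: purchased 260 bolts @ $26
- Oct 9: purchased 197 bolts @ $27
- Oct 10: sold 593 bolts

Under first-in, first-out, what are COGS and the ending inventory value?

Oct 10, 593 sold [FIFO — oldest first]: 82 @ $20 + 301 @ $22 + 111 @ $23 + 99 @ $21 = $12,894
Ending inventory: 170 @ $21 + 260 @ $26 + 197 @ $27 = $15,649
Check: goods available $28,543 = COGS $12,894 + ending $15,649

COGS = $12,894; ending inventory = $15,649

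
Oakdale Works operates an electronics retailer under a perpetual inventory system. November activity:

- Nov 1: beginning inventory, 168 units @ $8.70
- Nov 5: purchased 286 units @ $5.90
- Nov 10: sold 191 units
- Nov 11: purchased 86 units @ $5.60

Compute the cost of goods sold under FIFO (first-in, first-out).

Nov 10, 191 sold [FIFO — oldest first]: 168 @ $8.70 + 23 @ $5.90 = $1,597.30
Ending inventory: 263 @ $5.90 + 86 @ $5.60 = $2,033.30

COGS = $1,597.30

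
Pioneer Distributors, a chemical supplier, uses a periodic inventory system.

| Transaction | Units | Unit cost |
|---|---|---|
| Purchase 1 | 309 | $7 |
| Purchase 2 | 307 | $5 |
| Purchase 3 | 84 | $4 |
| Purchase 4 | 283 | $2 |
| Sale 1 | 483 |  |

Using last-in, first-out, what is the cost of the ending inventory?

Ending inventory = $3,118

Sale 1 (483) [LIFO — newest first]: 283 @ $2 + 84 @ $4 + 116 @ $5 = $1,482
Ending inventory: 309 @ $7 + 191 @ $5 = $3,118
Check: goods available $4,600 = COGS $1,482 + ending $3,118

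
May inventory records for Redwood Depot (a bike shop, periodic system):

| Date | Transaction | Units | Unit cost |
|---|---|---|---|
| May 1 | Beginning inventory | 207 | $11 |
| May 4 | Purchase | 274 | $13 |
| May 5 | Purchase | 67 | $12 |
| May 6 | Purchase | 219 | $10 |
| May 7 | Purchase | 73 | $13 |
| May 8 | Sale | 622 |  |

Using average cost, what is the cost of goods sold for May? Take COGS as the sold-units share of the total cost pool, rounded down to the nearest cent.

COGS = $7,243.33

May 8, sell 622: 622/840 × $9,782.00 → $7,243.33
Ending inventory (cost pool remaining) = $2,538.67
Check: goods available $9,782.00 = COGS $7,243.33 + ending $2,538.67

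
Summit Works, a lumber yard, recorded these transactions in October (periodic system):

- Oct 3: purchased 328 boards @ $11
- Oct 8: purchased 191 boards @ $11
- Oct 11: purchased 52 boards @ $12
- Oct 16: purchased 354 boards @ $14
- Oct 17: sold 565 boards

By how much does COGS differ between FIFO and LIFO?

$1,068

FIFO COGS: 328 @ $11 + 191 @ $11 + 46 @ $12 = $6,261
LIFO COGS: 354 @ $14 + 52 @ $12 + 159 @ $11 = $7,329
Difference = |$6,261 − $7,329| = $1,068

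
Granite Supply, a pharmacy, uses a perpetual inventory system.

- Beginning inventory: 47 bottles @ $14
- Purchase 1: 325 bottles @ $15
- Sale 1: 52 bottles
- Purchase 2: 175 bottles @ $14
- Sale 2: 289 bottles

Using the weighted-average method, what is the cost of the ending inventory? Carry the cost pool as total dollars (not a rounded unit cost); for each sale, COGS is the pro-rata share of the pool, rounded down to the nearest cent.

Ending inventory = $3,000.35

After Beginning: 47 on hand, pool $658.00 (≈ $14.0000 each)
After Purchase 1: 372 on hand, pool $5,533.00 (≈ $14.8737 each)
Sale 1, sell 52: 52/372 × $5,533.00 → $773.43
After Purchase 2: 495 on hand, pool $7,209.57 (≈ $14.5648 each)
Sale 2, sell 289: 289/495 × $7,209.57 → $4,209.22
Total COGS = $773.43 + $4,209.22 = $4,982.65
Ending inventory (cost pool remaining) = $3,000.35
Check: goods available $7,983.00 = COGS $4,982.65 + ending $3,000.35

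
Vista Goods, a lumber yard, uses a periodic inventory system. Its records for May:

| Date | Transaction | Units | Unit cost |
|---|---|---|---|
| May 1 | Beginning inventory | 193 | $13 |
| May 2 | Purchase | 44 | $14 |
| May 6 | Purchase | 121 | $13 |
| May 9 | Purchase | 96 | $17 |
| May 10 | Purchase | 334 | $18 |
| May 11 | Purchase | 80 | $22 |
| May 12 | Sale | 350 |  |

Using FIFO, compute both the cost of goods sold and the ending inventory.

COGS = $4,594; ending inventory = $9,508

May 12, 350 sold [FIFO — oldest first]: 193 @ $13 + 44 @ $14 + 113 @ $13 = $4,594
Ending inventory: 8 @ $13 + 96 @ $17 + 334 @ $18 + 80 @ $22 = $9,508
Check: goods available $14,102 = COGS $4,594 + ending $9,508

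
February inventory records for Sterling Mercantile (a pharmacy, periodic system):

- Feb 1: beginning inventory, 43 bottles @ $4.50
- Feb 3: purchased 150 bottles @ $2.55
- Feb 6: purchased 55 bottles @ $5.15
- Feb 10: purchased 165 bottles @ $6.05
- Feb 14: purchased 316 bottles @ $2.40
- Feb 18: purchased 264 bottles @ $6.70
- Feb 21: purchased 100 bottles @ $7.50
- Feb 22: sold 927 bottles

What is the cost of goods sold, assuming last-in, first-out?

COGS = $4,627.55

Feb 22, 927 sold [LIFO — newest first]: 100 @ $7.50 + 264 @ $6.70 + 316 @ $2.40 + 165 @ $6.05 + 55 @ $5.15 + 27 @ $2.55 = $4,627.55
Ending inventory: 43 @ $4.50 + 123 @ $2.55 = $507.15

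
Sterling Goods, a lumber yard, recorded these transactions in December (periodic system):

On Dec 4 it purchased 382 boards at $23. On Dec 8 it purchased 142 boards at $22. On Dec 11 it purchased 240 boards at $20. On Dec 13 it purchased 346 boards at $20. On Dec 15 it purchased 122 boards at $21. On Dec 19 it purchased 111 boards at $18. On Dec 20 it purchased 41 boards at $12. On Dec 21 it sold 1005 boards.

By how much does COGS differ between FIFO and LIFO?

FIFO COGS: 382 @ $23 + 142 @ $22 + 240 @ $20 + 241 @ $20 = $21,530
LIFO COGS: 41 @ $12 + 111 @ $18 + 122 @ $21 + 346 @ $20 + 240 @ $20 + 142 @ $22 + 3 @ $23 = $19,965
Difference = |$21,530 − $19,965| = $1,565

$1,565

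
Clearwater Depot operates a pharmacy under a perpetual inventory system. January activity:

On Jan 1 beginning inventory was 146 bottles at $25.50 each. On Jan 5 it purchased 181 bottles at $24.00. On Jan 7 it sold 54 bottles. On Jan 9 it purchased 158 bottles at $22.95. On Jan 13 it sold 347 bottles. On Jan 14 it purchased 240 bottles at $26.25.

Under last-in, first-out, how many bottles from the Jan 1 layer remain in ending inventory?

84

Jan 7, 54 sold [LIFO — newest first]: 54 @ $24.00 = $1,296.00
Jan 13, 347 sold [LIFO — newest first]: 158 @ $22.95 + 127 @ $24.00 + 62 @ $25.50 = $8,255.10
Total COGS = $1,296.00 + $8,255.10 = $9,551.10
Ending inventory: 84 @ $25.50 + 240 @ $26.25 = $8,442.00
Check: goods available $17,993.10 = COGS $9,551.10 + ending $8,442.00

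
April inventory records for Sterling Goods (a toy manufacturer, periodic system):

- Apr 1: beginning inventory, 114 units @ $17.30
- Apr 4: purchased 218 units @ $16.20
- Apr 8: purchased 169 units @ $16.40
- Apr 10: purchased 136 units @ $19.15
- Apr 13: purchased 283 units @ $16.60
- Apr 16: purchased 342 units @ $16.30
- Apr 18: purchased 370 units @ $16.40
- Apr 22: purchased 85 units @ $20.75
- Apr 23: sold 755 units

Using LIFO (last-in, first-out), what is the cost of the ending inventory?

Apr 23, 755 sold [LIFO — newest first]: 85 @ $20.75 + 370 @ $16.40 + 300 @ $16.30 = $12,721.75
Ending inventory: 114 @ $17.30 + 218 @ $16.20 + 169 @ $16.40 + 136 @ $19.15 + 283 @ $16.60 + 42 @ $16.30 = $16,262.20
Check: goods available $28,983.95 = COGS $12,721.75 + ending $16,262.20

Ending inventory = $16,262.20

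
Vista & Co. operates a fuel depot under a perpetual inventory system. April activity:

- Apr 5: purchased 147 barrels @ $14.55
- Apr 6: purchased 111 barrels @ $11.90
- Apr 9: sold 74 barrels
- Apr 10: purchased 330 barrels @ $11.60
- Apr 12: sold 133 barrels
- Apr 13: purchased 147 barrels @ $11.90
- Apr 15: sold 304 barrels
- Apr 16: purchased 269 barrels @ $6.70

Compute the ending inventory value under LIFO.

Apr 9, 74 sold [LIFO — newest first]: 74 @ $11.90 = $880.60
Apr 12, 133 sold [LIFO — newest first]: 133 @ $11.60 = $1,542.80
Apr 15, 304 sold [LIFO — newest first]: 147 @ $11.90 + 157 @ $11.60 = $3,570.50
Total COGS = $880.60 + $1,542.80 + $3,570.50 = $5,993.90
Ending inventory: 147 @ $14.55 + 37 @ $11.90 + 40 @ $11.60 + 269 @ $6.70 = $4,845.45

Ending inventory = $4,845.45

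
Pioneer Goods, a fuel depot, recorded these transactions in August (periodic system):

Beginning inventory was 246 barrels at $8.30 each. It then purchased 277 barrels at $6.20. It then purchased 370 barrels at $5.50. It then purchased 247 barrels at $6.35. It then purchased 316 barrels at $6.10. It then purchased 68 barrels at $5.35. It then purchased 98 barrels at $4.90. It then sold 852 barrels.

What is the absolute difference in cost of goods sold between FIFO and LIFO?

FIFO COGS: 246 @ $8.30 + 277 @ $6.20 + 329 @ $5.50 = $5,568.70
LIFO COGS: 98 @ $4.90 + 68 @ $5.35 + 316 @ $6.10 + 247 @ $6.35 + 123 @ $5.50 = $5,016.55
Difference = |$5,568.70 − $5,016.55| = $552.15

$552.15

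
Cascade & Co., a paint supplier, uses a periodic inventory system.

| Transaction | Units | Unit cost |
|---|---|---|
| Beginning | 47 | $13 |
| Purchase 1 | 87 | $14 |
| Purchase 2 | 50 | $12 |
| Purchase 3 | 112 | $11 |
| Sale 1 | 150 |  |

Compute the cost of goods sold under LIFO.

Sale 1 (150) [LIFO — newest first]: 112 @ $11 + 38 @ $12 = $1,688
Ending inventory: 47 @ $13 + 87 @ $14 + 12 @ $12 = $1,973
Check: goods available $3,661 = COGS $1,688 + ending $1,973

COGS = $1,688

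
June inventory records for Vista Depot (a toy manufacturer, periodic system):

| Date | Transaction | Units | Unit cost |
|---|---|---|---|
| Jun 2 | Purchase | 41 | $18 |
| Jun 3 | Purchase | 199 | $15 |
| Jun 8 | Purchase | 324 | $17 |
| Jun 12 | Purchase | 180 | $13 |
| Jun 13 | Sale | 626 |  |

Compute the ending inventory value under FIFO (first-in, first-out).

Ending inventory = $1,534

Jun 13, 626 sold [FIFO — oldest first]: 41 @ $18 + 199 @ $15 + 324 @ $17 + 62 @ $13 = $10,037
Ending inventory: 118 @ $13 = $1,534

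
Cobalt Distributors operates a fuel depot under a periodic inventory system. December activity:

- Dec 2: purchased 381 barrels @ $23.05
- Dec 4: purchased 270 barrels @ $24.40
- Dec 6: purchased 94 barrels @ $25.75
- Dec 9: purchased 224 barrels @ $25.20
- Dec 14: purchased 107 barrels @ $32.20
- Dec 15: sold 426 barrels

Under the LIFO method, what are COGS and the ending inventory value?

Dec 15, 426 sold [LIFO — newest first]: 107 @ $32.20 + 224 @ $25.20 + 94 @ $25.75 + 1 @ $24.40 = $11,535.10
Ending inventory: 381 @ $23.05 + 269 @ $24.40 = $15,345.65

COGS = $11,535.10; ending inventory = $15,345.65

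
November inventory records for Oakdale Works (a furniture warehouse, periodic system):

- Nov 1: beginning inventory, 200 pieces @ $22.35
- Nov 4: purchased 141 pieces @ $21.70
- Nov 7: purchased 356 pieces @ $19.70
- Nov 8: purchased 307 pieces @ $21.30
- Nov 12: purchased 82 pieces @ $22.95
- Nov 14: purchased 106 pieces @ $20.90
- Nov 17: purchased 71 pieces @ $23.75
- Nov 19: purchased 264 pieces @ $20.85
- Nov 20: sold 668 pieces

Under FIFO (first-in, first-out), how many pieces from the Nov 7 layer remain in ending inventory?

29

Nov 20, 668 sold [FIFO — oldest first]: 200 @ $22.35 + 141 @ $21.70 + 327 @ $19.70 = $13,971.60
Ending inventory: 29 @ $19.70 + 307 @ $21.30 + 82 @ $22.95 + 106 @ $20.90 + 71 @ $23.75 + 264 @ $20.85 = $18,398.35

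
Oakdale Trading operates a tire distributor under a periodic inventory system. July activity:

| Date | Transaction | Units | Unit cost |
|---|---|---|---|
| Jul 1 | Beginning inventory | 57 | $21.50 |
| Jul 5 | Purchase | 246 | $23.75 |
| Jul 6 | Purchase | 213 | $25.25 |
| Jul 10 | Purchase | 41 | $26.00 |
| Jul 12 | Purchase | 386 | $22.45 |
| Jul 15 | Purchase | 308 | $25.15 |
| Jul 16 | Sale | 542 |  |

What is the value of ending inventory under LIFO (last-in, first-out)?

Ending inventory = $16,924.65

Jul 16, 542 sold [LIFO — newest first]: 308 @ $25.15 + 234 @ $22.45 = $12,999.50
Ending inventory: 57 @ $21.50 + 246 @ $23.75 + 213 @ $25.25 + 41 @ $26.00 + 152 @ $22.45 = $16,924.65
Check: goods available $29,924.15 = COGS $12,999.50 + ending $16,924.65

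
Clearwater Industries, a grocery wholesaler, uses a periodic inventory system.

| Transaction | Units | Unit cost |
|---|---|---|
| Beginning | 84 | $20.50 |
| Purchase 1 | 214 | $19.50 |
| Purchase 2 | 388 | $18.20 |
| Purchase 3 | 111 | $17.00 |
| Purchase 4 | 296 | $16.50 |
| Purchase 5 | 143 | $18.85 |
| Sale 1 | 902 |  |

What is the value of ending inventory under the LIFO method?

Ending inventory = $6,550.20

Sale 1 (902) [LIFO — newest first]: 143 @ $18.85 + 296 @ $16.50 + 111 @ $17.00 + 352 @ $18.20 = $15,872.95
Ending inventory: 84 @ $20.50 + 214 @ $19.50 + 36 @ $18.20 = $6,550.20
Check: goods available $22,423.15 = COGS $15,872.95 + ending $6,550.20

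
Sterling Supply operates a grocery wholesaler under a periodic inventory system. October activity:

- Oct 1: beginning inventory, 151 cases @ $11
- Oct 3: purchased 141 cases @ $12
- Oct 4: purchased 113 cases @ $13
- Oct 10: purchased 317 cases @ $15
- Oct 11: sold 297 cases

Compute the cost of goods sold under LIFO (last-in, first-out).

Oct 11, 297 sold [LIFO — newest first]: 297 @ $15 = $4,455
Ending inventory: 151 @ $11 + 141 @ $12 + 113 @ $13 + 20 @ $15 = $5,122

COGS = $4,455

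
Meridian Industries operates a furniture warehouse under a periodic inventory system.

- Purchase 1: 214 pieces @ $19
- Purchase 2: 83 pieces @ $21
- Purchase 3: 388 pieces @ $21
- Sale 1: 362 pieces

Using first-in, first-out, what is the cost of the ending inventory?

Sale 1 (362) [FIFO — oldest first]: 214 @ $19 + 83 @ $21 + 65 @ $21 = $7,174
Ending inventory: 323 @ $21 = $6,783

Ending inventory = $6,783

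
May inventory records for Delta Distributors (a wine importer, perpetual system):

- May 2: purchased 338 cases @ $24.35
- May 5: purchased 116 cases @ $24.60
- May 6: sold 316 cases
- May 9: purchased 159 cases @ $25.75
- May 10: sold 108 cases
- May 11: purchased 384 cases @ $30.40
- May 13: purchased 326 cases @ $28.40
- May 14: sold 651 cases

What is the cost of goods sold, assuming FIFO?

COGS = $29,066.95

May 6, 316 sold [FIFO — oldest first]: 316 @ $24.35 = $7,694.60
May 10, 108 sold [FIFO — oldest first]: 22 @ $24.35 + 86 @ $24.60 = $2,651.30
May 14, 651 sold [FIFO — oldest first]: 30 @ $24.60 + 159 @ $25.75 + 384 @ $30.40 + 78 @ $28.40 = $18,721.05
Total COGS = $7,694.60 + $2,651.30 + $18,721.05 = $29,066.95
Ending inventory: 248 @ $28.40 = $7,043.20
Check: goods available $36,110.15 = COGS $29,066.95 + ending $7,043.20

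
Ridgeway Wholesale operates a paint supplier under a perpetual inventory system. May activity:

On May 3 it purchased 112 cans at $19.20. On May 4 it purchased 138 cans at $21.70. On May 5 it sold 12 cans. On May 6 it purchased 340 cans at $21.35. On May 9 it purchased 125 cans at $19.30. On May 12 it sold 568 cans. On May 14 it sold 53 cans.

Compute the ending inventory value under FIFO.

Ending inventory = $1,582.60

May 5, 12 sold [FIFO — oldest first]: 12 @ $19.20 = $230.40
May 12, 568 sold [FIFO — oldest first]: 100 @ $19.20 + 138 @ $21.70 + 330 @ $21.35 = $11,960.10
May 14, 53 sold [FIFO — oldest first]: 10 @ $21.35 + 43 @ $19.30 = $1,043.40
Total COGS = $230.40 + $11,960.10 + $1,043.40 = $13,233.90
Ending inventory: 82 @ $19.30 = $1,582.60
Check: goods available $14,816.50 = COGS $13,233.90 + ending $1,582.60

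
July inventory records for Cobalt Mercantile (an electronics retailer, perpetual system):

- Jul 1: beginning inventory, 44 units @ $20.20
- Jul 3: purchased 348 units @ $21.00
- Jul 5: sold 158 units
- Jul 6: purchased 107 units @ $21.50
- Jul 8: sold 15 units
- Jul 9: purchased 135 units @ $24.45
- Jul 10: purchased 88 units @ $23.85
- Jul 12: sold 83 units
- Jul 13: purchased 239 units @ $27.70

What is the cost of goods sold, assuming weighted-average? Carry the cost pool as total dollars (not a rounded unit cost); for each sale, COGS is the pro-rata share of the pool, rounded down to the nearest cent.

COGS = $5,476.25

After Jul 1: 44 on hand, pool $888.80 (≈ $20.2000 each)
After Jul 3: 392 on hand, pool $8,196.80 (≈ $20.9102 each)
Jul 5, sell 158: 158/392 × $8,196.80 → $3,303.81
After Jul 6: 341 on hand, pool $7,193.49 (≈ $21.0953 each)
Jul 8, sell 15: 15/341 × $7,193.49 → $316.42
After Jul 9: 461 on hand, pool $10,177.82 (≈ $22.0777 each)
After Jul 10: 549 on hand, pool $12,276.62 (≈ $22.3618 each)
Jul 12, sell 83: 83/549 × $12,276.62 → $1,856.02
After Jul 13: 705 on hand, pool $17,040.90 (≈ $24.1715 each)
Total COGS = $3,303.81 + $316.42 + $1,856.02 = $5,476.25
Ending inventory (cost pool remaining) = $17,040.90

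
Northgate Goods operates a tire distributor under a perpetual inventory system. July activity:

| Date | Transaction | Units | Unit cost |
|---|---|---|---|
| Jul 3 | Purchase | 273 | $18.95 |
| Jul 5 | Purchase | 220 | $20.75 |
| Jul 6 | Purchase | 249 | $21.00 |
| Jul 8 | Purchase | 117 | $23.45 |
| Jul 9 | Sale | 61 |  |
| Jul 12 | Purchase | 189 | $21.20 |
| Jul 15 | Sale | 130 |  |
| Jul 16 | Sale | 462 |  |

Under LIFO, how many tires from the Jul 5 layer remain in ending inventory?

Jul 9, 61 sold [LIFO — newest first]: 61 @ $23.45 = $1,430.45
Jul 15, 130 sold [LIFO — newest first]: 130 @ $21.20 = $2,756.00
Jul 16, 462 sold [LIFO — newest first]: 59 @ $21.20 + 56 @ $23.45 + 249 @ $21.00 + 98 @ $20.75 = $9,826.50
Total COGS = $1,430.45 + $2,756.00 + $9,826.50 = $14,012.95
Ending inventory: 273 @ $18.95 + 122 @ $20.75 = $7,704.85
Check: goods available $21,717.80 = COGS $14,012.95 + ending $7,704.85

122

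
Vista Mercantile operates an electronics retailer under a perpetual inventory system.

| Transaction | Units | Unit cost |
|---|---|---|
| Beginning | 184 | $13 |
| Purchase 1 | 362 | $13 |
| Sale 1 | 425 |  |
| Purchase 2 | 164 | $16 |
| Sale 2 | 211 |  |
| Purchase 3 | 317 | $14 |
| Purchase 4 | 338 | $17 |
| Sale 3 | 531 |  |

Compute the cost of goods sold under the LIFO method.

Sale 1 (425) [LIFO — newest first]: 362 @ $13 + 63 @ $13 = $5,525
Sale 2 (211) [LIFO — newest first]: 164 @ $16 + 47 @ $13 = $3,235
Sale 3 (531) [LIFO — newest first]: 338 @ $17 + 193 @ $14 = $8,448
Total COGS = $5,525 + $3,235 + $8,448 = $17,208
Ending inventory: 74 @ $13 + 124 @ $14 = $2,698

COGS = $17,208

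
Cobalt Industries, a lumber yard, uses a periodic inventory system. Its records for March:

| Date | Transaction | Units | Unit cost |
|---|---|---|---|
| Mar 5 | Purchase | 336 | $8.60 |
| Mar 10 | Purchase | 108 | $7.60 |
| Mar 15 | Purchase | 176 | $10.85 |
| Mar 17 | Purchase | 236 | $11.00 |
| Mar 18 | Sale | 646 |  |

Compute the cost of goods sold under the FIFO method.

Mar 18, 646 sold [FIFO — oldest first]: 336 @ $8.60 + 108 @ $7.60 + 176 @ $10.85 + 26 @ $11.00 = $5,906.00
Ending inventory: 210 @ $11.00 = $2,310.00

COGS = $5,906.00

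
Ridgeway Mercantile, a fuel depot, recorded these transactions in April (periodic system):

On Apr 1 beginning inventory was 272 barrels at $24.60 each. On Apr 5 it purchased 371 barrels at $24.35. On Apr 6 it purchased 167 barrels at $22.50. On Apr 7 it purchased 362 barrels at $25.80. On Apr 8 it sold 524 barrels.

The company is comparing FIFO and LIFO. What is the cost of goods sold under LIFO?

COGS = $12,984.60

FIFO COGS: 272 @ $24.60 + 252 @ $24.35 = $12,827.40
LIFO COGS: 362 @ $25.80 + 162 @ $22.50 = $12,984.60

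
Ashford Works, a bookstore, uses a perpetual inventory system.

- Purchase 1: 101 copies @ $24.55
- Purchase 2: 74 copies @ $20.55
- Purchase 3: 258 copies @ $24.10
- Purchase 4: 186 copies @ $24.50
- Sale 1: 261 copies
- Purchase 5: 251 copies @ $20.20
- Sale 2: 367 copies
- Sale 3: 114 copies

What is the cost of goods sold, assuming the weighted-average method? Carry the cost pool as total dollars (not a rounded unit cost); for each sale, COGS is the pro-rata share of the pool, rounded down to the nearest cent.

After Purchase 1: 101 on hand, pool $2,479.55 (≈ $24.5500 each)
After Purchase 2: 175 on hand, pool $4,000.25 (≈ $22.8586 each)
After Purchase 3: 433 on hand, pool $10,218.05 (≈ $23.5983 each)
After Purchase 4: 619 on hand, pool $14,775.05 (≈ $23.8692 each)
Sale 1, sell 261: 261/619 × $14,775.05 → $6,229.86
After Purchase 5: 609 on hand, pool $13,615.39 (≈ $22.3570 each)
Sale 2, sell 367: 367/609 × $13,615.39 → $8,205.00
Sale 3, sell 114: 114/242 × $5,410.39 → $2,548.69
Total COGS = $6,229.86 + $8,205.00 + $2,548.69 = $16,983.55
Ending inventory (cost pool remaining) = $2,861.70
Check: goods available $19,845.25 = COGS $16,983.55 + ending $2,861.70

COGS = $16,983.55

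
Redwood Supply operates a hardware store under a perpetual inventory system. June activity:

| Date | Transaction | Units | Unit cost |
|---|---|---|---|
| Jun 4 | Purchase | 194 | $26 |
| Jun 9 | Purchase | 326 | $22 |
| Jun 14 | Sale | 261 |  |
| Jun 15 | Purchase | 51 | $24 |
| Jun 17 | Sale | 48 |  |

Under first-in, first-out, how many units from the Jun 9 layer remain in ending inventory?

Jun 14, 261 sold [FIFO — oldest first]: 194 @ $26 + 67 @ $22 = $6,518
Jun 17, 48 sold [FIFO — oldest first]: 48 @ $22 = $1,056
Total COGS = $6,518 + $1,056 = $7,574
Ending inventory: 211 @ $22 + 51 @ $24 = $5,866
Check: goods available $13,440 = COGS $7,574 + ending $5,866

211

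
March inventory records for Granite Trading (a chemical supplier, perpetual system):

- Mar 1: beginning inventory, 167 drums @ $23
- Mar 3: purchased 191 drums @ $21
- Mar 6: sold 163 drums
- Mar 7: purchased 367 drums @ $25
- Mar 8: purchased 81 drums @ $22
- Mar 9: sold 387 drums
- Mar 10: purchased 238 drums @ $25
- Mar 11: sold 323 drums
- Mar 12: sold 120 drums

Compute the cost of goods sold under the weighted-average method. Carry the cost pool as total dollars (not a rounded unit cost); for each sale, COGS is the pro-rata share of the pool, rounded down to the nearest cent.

COGS = $23,518.56

After Mar 1: 167 on hand, pool $3,841.00 (≈ $23.0000 each)
After Mar 3: 358 on hand, pool $7,852.00 (≈ $21.9330 each)
Mar 6, sell 163: 163/358 × $7,852.00 → $3,575.07
After Mar 7: 562 on hand, pool $13,451.93 (≈ $23.9358 each)
After Mar 8: 643 on hand, pool $15,233.93 (≈ $23.6920 each)
Mar 9, sell 387: 387/643 × $15,233.93 → $9,168.78
After Mar 10: 494 on hand, pool $12,015.15 (≈ $24.3222 each)
Mar 11, sell 323: 323/494 × $12,015.15 → $7,856.05
Mar 12, sell 120: 120/171 × $4,159.10 → $2,918.66
Total COGS = $3,575.07 + $9,168.78 + $7,856.05 + $2,918.66 = $23,518.56
Ending inventory (cost pool remaining) = $1,240.44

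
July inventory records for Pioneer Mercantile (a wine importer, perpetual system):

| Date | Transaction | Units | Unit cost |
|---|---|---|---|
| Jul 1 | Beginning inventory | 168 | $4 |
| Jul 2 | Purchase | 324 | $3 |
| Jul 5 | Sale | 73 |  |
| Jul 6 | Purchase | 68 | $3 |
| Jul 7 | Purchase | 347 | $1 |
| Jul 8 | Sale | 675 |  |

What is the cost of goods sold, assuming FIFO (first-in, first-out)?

Jul 5, 73 sold [FIFO — oldest first]: 73 @ $4 = $292
Jul 8, 675 sold [FIFO — oldest first]: 95 @ $4 + 324 @ $3 + 68 @ $3 + 188 @ $1 = $1,744
Total COGS = $292 + $1,744 = $2,036
Ending inventory: 159 @ $1 = $159

COGS = $2,036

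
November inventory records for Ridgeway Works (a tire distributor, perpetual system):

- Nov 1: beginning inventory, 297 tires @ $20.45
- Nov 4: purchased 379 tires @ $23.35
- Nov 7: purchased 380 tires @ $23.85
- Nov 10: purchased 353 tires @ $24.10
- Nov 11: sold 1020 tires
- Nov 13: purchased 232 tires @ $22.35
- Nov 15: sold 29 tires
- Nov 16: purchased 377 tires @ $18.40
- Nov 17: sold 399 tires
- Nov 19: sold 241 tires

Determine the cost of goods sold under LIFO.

COGS = $37,794.75

Nov 11, 1020 sold [LIFO — newest first]: 353 @ $24.10 + 380 @ $23.85 + 287 @ $23.35 = $24,271.75
Nov 15, 29 sold [LIFO — newest first]: 29 @ $22.35 = $648.15
Nov 17, 399 sold [LIFO — newest first]: 377 @ $18.40 + 22 @ $22.35 = $7,428.50
Nov 19, 241 sold [LIFO — newest first]: 181 @ $22.35 + 60 @ $23.35 = $5,446.35
Total COGS = $24,271.75 + $648.15 + $7,428.50 + $5,446.35 = $37,794.75
Ending inventory: 297 @ $20.45 + 32 @ $23.35 = $6,820.85
Check: goods available $44,615.60 = COGS $37,794.75 + ending $6,820.85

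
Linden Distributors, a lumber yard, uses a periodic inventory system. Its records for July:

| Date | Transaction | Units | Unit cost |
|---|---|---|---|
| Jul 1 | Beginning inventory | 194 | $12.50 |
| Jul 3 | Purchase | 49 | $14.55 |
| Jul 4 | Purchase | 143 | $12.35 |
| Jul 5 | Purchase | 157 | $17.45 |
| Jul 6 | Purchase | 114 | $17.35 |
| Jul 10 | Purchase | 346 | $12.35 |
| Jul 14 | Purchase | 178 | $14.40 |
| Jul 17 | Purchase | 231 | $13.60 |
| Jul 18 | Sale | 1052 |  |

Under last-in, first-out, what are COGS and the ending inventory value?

COGS = $15,016.55; ending inventory = $4,582.90

Jul 18, 1052 sold [LIFO — newest first]: 231 @ $13.60 + 178 @ $14.40 + 346 @ $12.35 + 114 @ $17.35 + 157 @ $17.45 + 26 @ $12.35 = $15,016.55
Ending inventory: 194 @ $12.50 + 49 @ $14.55 + 117 @ $12.35 = $4,582.90
Check: goods available $19,599.45 = COGS $15,016.55 + ending $4,582.90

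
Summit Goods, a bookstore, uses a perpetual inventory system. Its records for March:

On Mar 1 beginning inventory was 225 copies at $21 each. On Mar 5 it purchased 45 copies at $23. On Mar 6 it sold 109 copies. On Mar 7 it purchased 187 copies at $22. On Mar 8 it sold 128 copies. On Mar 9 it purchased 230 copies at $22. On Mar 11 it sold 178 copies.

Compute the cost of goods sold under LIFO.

Mar 6, 109 sold [LIFO — newest first]: 45 @ $23 + 64 @ $21 = $2,379
Mar 8, 128 sold [LIFO — newest first]: 128 @ $22 = $2,816
Mar 11, 178 sold [LIFO — newest first]: 178 @ $22 = $3,916
Total COGS = $2,379 + $2,816 + $3,916 = $9,111
Ending inventory: 161 @ $21 + 59 @ $22 + 52 @ $22 = $5,823
Check: goods available $14,934 = COGS $9,111 + ending $5,823

COGS = $9,111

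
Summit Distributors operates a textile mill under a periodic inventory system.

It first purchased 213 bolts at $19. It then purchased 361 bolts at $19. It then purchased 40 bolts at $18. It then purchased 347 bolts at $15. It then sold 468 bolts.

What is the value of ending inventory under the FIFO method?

Sale 1 (468) [FIFO — oldest first]: 213 @ $19 + 255 @ $19 = $8,892
Ending inventory: 106 @ $19 + 40 @ $18 + 347 @ $15 = $7,939

Ending inventory = $7,939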